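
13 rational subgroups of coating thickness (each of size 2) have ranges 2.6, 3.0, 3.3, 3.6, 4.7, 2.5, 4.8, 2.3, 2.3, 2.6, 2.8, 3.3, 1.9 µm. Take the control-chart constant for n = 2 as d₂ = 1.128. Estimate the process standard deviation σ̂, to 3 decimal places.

R̄ = (2.6 + 3.0 + 3.3 + 3.6 + 4.7 + 2.5 + 4.8 + 2.3 + 2.3 + 2.6 + 2.8 + 3.3 + 1.9) / 13 = 3.0538
σ̂ = R̄ / d₂ = 3.0538 / 1.128 = 2.7073

2.707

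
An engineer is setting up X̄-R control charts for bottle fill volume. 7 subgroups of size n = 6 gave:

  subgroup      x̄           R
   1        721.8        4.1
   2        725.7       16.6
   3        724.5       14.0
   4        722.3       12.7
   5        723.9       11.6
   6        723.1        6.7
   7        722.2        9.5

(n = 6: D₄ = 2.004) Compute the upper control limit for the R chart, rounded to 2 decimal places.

R̄ = (4.1 + 16.6 + 14.0 + 12.7 + 11.6 + 6.7 + 9.5) / 7 = 75.2000 / 7 = 10.7429
UCL_R = D₄·R̄ = 2.004 × 10.7429 = 21.5287

21.53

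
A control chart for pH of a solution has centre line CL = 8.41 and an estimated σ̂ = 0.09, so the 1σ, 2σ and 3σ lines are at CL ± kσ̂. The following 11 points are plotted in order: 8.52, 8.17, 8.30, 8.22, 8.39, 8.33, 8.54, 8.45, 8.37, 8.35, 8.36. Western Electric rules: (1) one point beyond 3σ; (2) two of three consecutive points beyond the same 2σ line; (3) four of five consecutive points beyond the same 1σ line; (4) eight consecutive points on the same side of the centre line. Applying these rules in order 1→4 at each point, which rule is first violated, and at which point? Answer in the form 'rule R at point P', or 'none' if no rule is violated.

Zone of each point (C = within 1σ̂, B = 1σ̂–2σ̂, A = 2σ̂–3σ̂, * = beyond 3σ̂; sign = side of CL): 1:+B, 2:-A, 3:-B, 4:-A, 5:-C, 6:-C, 7:+B, 8:+C, 9:-C, 10:-C, 11:-C
Rule 2 (two of three consecutive points beyond the same 2σ limit) is satisfied at point 4.

rule 2 at point 4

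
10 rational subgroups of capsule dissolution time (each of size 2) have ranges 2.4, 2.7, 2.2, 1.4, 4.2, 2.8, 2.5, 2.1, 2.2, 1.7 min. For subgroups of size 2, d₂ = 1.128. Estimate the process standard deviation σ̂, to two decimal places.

2.15

R̄ = (2.4 + 2.7 + 2.2 + 1.4 + 4.2 + 2.8 + 2.5 + 2.1 + 2.2 + 1.7) / 10 = 2.4200
σ̂ = R̄ / d₂ = 2.4200 / 1.128 = 2.1454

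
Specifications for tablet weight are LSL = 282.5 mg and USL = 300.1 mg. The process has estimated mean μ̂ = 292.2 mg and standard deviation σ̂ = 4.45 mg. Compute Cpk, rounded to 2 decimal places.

0.59

Cpu = (USL − μ̂) / (3σ̂) = (300.1 − 292.2) / (3 × 4.45) = 0.5918; Cpl = (μ̂ − LSL) / (3σ̂) = (292.2 − 282.5) / (3 × 4.45) = 0.7266; Cpk = min(Cpu, Cpl) = 0.5918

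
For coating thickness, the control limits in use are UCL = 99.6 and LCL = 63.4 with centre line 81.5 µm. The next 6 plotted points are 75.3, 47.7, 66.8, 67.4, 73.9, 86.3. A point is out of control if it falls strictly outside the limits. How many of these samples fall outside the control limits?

Compare each point to [63.4, 99.6]: sample 2 = 47.7 < LCL.

1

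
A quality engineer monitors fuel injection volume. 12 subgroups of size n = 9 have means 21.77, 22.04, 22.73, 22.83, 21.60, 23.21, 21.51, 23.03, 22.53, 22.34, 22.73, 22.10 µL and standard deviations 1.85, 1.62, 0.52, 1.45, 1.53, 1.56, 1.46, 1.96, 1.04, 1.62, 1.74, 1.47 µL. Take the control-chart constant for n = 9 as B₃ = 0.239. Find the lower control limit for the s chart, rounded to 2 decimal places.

0.35

s̄ = (1.85 + 1.62 + 0.52 + 1.45 + 1.53 + 1.56 + 1.46 + 1.96 + 1.04 + 1.62 + 1.74 + 1.47) / 12 = 1.4850
LCL_s = B₃·s̄ = 0.239 × 1.4850 = 0.3549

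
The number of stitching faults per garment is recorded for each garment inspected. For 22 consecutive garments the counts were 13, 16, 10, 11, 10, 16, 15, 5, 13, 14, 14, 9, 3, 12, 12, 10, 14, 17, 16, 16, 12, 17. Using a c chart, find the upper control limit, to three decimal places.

23.107

c̄ = (13 + 16 + 10 + 11 + 10 + 16 + 15 + 5 + 13 + 14 + 14 + 9 + 3 + 12 + 12 + 10 + 14 + 17 + 16 + 16 + 12 + 17) / 22 = 275 / 22 = 12.5000
UCL = c̄ + 3√c̄ = 12.5000 + 3 × √12.5000 = 12.5000 + 3 × 3.5355 = 23.1066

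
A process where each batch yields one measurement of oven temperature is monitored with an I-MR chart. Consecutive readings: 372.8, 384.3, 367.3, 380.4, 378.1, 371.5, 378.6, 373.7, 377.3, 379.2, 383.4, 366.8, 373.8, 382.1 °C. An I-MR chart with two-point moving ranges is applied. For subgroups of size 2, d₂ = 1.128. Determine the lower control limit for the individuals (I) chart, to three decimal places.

X̄ = (372.8 + 384.3 + 367.3 + 380.4 + 378.1 + 371.5 + 378.6 + 373.7 + 377.3 + 379.2 + 383.4 + 366.8 + 373.8 + 382.1) / 14 = 376.3786
Moving ranges: 11.5, 17.0, 13.1, 2.3, 6.6, 7.1, 4.9, 3.6, 1.9, 4.2, 16.6, 7.0, 8.3; M̄R̄ = 104.1000 / 13 = 8.0077
LCL = X̄ − 3·M̄R̄/d₂ = 376.3786 − 3 × 8.0077 / 1.128 = 355.0815

355.082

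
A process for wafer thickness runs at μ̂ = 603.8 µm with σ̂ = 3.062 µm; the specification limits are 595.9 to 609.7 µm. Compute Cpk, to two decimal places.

Cpu = (USL − μ̂) / (3σ̂) = (609.7 − 603.8) / (3 × 3.062) = 0.6423; Cpl = (μ̂ − LSL) / (3σ̂) = (603.8 − 595.9) / (3 × 3.062) = 0.8600; Cpk = min(Cpu, Cpl) = 0.6423

0.64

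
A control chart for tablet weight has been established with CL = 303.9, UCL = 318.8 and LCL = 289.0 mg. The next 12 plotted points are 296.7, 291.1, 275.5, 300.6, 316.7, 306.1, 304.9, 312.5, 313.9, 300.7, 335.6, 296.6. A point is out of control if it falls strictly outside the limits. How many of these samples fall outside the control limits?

Compare each point to [289.0, 318.8]: sample 3 = 275.5 < LCL; sample 11 = 335.6 > UCL.

2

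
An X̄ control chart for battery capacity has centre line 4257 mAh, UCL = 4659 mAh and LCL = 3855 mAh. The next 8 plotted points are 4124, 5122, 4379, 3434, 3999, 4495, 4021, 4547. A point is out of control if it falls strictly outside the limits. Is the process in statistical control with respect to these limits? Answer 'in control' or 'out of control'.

Compare each point to [3855, 4659]: sample 2 = 5122 > UCL; sample 4 = 3434 < LCL.

out of control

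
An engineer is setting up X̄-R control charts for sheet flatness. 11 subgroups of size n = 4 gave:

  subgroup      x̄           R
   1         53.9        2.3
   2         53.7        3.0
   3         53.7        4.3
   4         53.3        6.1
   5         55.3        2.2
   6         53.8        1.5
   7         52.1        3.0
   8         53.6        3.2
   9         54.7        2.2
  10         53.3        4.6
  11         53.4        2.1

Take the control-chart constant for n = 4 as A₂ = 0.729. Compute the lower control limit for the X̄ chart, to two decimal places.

51.42

X̄̄ = (53.9 + 53.7 + 53.7 + 53.3 + 55.3 + 53.8 + 52.1 + 53.6 + 54.7 + 53.3 + 53.4) / 11 = 590.8000 / 11 = 53.7091
R̄ = (2.3 + 3.0 + 4.3 + 6.1 + 2.2 + 1.5 + 3.0 + 3.2 + 2.2 + 4.6 + 2.1) / 11 = 34.5000 / 11 = 3.1364
LCL = X̄̄ − A₂·R̄ = 53.7091 − 0.729 × 3.1364 = 51.4227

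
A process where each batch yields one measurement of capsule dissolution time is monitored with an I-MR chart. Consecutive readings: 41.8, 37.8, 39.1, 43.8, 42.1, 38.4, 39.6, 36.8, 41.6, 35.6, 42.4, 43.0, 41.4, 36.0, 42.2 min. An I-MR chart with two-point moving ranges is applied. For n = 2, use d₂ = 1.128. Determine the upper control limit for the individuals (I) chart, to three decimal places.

X̄ = (41.8 + 37.8 + 39.1 + 43.8 + 42.1 + 38.4 + 39.6 + 36.8 + 41.6 + 35.6 + 42.4 + 43.0 + 41.4 + 36.0 + 42.2) / 15 = 40.1067
Moving ranges: 4.0, 1.3, 4.7, 1.7, 3.7, 1.2, 2.8, 4.8, 6.0, 6.8, 0.6, 1.6, 5.4, 6.2; M̄R̄ = 50.8000 / 14 = 3.6286
UCL = X̄ + 3·M̄R̄/d₂ = 40.1067 + 3 × 3.6286 / 1.128 = 49.7571

49.757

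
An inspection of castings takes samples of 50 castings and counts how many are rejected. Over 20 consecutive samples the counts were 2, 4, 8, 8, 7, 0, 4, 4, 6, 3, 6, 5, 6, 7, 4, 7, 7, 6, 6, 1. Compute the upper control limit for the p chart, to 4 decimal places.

p̄ = Σdᵢ / (k·n) = 101 / (20 × 50) = 0.10100
UCL = p̄ + 3·√(p̄(1−p̄)/n) = 0.10100 + 3 × √(0.10100×0.89900/50) = 0.10100 + 3 × 0.04261 = 0.22884

0.2288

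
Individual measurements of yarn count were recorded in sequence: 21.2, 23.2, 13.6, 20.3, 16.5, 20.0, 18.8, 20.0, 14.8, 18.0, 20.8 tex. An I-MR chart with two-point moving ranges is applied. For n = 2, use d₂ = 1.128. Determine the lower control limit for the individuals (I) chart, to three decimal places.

X̄ = (21.2 + 23.2 + 13.6 + 20.3 + 16.5 + 20.0 + 18.8 + 20.0 + 14.8 + 18.0 + 20.8) / 11 = 18.8364
Moving ranges: 2.0, 9.6, 6.7, 3.8, 3.5, 1.2, 1.2, 5.2, 3.2, 2.8; M̄R̄ = 39.2000 / 10 = 3.9200
LCL = X̄ − 3·M̄R̄/d₂ = 18.8364 − 3 × 3.9200 / 1.128 = 8.4108

8.411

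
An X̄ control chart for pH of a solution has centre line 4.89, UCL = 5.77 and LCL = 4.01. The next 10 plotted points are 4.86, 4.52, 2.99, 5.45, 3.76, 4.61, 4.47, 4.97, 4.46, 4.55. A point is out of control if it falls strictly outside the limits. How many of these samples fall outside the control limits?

2

Compare each point to [4.01, 5.77]: sample 3 = 2.99 < LCL; sample 5 = 3.76 < LCL.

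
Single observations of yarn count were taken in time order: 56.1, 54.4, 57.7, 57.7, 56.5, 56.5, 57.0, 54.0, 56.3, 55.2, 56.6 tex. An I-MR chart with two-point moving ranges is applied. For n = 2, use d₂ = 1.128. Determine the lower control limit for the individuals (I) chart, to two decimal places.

52.33

X̄ = (56.1 + 54.4 + 57.7 + 57.7 + 56.5 + 56.5 + 57.0 + 54.0 + 56.3 + 55.2 + 56.6) / 11 = 56.1818
Moving ranges: 1.7, 3.3, 0.0, 1.2, 0.0, 0.5, 3.0, 2.3, 1.1, 1.4; M̄R̄ = 14.5000 / 10 = 1.4500
LCL = X̄ − 3·M̄R̄/d₂ = 56.1818 − 3 × 1.4500 / 1.128 = 52.3254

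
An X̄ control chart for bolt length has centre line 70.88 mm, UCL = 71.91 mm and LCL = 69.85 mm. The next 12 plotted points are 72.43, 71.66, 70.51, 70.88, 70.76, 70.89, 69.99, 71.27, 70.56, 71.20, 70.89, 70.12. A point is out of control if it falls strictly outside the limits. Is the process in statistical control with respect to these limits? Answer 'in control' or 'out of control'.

out of control

Compare each point to [69.85, 71.91]: sample 1 = 72.43 > UCL.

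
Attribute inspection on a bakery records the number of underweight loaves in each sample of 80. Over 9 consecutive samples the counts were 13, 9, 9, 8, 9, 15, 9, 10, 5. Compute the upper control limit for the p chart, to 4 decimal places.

0.2302

p̄ = Σdᵢ / (k·n) = 87 / (9 × 80) = 0.12083
UCL = p̄ + 3·√(p̄(1−p̄)/n) = 0.12083 + 3 × √(0.12083×0.87917/80) = 0.12083 + 3 × 0.03644 = 0.23015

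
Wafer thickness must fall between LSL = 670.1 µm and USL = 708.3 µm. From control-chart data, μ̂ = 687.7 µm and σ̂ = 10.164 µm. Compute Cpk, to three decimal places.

0.577

Cpu = (USL − μ̂) / (3σ̂) = (708.3 − 687.7) / (3 × 10.164) = 0.6756; Cpl = (μ̂ − LSL) / (3σ̂) = (687.7 − 670.1) / (3 × 10.164) = 0.5772; Cpk = min(Cpu, Cpl) = 0.5772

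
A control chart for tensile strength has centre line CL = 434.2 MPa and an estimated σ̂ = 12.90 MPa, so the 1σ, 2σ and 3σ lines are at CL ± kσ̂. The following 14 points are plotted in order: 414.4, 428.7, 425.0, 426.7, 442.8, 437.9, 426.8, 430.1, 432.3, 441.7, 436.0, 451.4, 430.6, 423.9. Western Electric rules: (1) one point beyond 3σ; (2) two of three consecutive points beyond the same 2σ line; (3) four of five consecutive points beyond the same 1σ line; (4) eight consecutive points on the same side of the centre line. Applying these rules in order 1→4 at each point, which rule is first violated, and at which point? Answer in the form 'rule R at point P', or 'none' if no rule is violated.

Zone of each point (C = within 1σ̂, B = 1σ̂–2σ̂, A = 2σ̂–3σ̂, * = beyond 3σ̂; sign = side of CL): 1:-B, 2:-C, 3:-C, 4:-C, 5:+C, 6:+C, 7:-C, 8:-C, 9:-C, 10:+C, 11:+C, 12:+B, 13:-C, 14:-C
No rule fires across all 14 points.

none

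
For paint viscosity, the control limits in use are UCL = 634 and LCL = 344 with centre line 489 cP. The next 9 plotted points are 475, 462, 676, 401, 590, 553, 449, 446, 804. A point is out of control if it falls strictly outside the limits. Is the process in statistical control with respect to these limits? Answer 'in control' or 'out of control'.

Compare each point to [344, 634]: sample 3 = 676 > UCL; sample 9 = 804 > UCL.

out of control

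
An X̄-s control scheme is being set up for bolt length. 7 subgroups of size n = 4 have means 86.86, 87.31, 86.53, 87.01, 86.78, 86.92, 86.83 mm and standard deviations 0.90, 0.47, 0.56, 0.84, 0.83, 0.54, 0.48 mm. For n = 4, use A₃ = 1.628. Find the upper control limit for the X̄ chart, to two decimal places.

X̄̄ = (86.86 + 87.31 + 86.53 + 87.01 + 86.78 + 86.92 + 86.83) / 7 = 86.8914
s̄ = (0.90 + 0.47 + 0.56 + 0.84 + 0.83 + 0.54 + 0.48) / 7 = 0.6600
UCL = X̄̄ + A₃·s̄ = 86.8914 + 1.628 × 0.6600 = 87.9659

87.97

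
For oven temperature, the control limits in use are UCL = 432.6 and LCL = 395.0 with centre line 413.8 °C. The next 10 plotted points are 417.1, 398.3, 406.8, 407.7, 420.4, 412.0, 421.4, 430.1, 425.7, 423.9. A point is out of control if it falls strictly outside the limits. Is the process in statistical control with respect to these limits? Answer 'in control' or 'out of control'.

in control

All 10 points lie within [395.0, 432.6].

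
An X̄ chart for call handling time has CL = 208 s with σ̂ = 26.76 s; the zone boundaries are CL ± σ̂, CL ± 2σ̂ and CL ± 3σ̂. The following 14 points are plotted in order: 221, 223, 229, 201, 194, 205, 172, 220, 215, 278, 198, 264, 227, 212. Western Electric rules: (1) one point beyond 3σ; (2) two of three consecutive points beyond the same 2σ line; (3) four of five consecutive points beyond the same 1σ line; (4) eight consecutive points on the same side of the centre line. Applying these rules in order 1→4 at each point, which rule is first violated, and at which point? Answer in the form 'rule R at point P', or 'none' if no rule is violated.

rule 2 at point 12

Zone of each point (C = within 1σ̂, B = 1σ̂–2σ̂, A = 2σ̂–3σ̂, * = beyond 3σ̂; sign = side of CL): 1:+C, 2:+C, 3:+C, 4:-C, 5:-C, 6:-C, 7:-B, 8:+C, 9:+C, 10:+A, 11:-C, 12:+A, 13:+C, 14:+C
Rule 2 (two of three consecutive points beyond the same 2σ limit) is satisfied at point 12.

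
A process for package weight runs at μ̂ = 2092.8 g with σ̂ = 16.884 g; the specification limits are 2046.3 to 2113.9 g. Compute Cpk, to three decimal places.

Cpu = (USL − μ̂) / (3σ̂) = (2113.9 − 2092.8) / (3 × 16.884) = 0.4166; Cpl = (μ̂ − LSL) / (3σ̂) = (2092.8 − 2046.3) / (3 × 16.884) = 0.9180; Cpk = min(Cpu, Cpl) = 0.4166

0.417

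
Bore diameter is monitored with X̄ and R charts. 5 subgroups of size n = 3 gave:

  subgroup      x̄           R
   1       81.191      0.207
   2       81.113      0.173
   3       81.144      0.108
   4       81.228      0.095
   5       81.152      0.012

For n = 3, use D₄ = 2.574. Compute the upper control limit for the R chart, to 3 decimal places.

R̄ = (0.207 + 0.173 + 0.108 + 0.095 + 0.012) / 5 = 0.5950 / 5 = 0.1190
UCL_R = D₄·R̄ = 2.574 × 0.1190 = 0.3063

0.306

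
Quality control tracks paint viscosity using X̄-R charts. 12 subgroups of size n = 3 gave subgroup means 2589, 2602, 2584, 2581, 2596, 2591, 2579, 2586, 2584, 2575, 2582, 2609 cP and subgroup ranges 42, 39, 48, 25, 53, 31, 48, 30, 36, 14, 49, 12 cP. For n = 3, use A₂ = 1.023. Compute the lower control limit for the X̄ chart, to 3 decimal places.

X̄̄ = (2589 + 2602 + 2584 + 2581 + 2596 + 2591 + 2579 + 2586 + 2584 + 2575 + 2582 + 2609) / 12 = 31058.0000 / 12 = 2588.1667
R̄ = (42 + 39 + 48 + 25 + 53 + 31 + 48 + 30 + 36 + 14 + 49 + 12) / 12 = 427.0000 / 12 = 35.5833
LCL = X̄̄ − A₂·R̄ = 2588.1667 − 1.023 × 35.5833 = 2551.7649

2551.765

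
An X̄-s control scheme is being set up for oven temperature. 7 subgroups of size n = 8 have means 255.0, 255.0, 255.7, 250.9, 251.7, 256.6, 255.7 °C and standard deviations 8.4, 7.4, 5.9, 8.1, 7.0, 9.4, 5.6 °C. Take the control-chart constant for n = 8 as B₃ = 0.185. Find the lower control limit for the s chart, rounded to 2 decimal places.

s̄ = (8.4 + 7.4 + 5.9 + 8.1 + 7.0 + 9.4 + 5.6) / 7 = 7.4000
LCL_s = B₃·s̄ = 0.185 × 7.4000 = 1.3690

1.37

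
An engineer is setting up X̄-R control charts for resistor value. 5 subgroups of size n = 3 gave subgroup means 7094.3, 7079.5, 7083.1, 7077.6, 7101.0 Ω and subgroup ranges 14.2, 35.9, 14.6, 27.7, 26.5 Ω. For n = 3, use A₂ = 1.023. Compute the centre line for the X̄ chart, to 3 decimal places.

7087.100

X̄̄ = (7094.3 + 7079.5 + 7083.1 + 7077.6 + 7101.0) / 5 = 35435.5000 / 5 = 7087.1000
CL = X̄̄ = 7087.1000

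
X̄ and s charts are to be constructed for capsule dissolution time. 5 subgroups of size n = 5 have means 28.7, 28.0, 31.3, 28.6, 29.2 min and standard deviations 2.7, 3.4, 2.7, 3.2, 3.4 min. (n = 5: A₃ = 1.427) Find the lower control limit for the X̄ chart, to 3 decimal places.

X̄̄ = (28.7 + 28.0 + 31.3 + 28.6 + 29.2) / 5 = 29.1600
s̄ = (2.7 + 3.4 + 2.7 + 3.2 + 3.4) / 5 = 3.0800
LCL = X̄̄ − A₃·s̄ = 29.1600 − 1.427 × 3.0800 = 24.7648

24.765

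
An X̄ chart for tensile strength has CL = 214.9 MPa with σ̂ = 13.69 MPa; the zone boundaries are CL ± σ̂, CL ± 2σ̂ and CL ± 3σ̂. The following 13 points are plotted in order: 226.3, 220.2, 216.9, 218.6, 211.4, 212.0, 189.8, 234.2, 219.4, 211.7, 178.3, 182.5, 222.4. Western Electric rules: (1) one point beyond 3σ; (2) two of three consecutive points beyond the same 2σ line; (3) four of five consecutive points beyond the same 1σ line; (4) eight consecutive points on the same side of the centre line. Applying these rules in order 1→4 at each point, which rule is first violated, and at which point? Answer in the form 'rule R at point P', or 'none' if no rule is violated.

rule 2 at point 12

Zone of each point (C = within 1σ̂, B = 1σ̂–2σ̂, A = 2σ̂–3σ̂, * = beyond 3σ̂; sign = side of CL): 1:+C, 2:+C, 3:+C, 4:+C, 5:-C, 6:-C, 7:-B, 8:+B, 9:+C, 10:-C, 11:-A, 12:-A, 13:+C
Rule 2 (two of three consecutive points beyond the same 2σ limit) is satisfied at point 12.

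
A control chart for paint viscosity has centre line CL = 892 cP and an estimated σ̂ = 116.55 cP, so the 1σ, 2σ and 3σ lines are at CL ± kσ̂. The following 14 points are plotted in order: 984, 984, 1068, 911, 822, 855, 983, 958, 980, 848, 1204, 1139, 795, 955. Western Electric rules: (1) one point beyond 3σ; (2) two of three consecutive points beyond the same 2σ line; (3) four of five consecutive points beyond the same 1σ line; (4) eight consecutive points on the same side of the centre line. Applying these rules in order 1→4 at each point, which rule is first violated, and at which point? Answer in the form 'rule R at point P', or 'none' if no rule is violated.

rule 2 at point 12

Zone of each point (C = within 1σ̂, B = 1σ̂–2σ̂, A = 2σ̂–3σ̂, * = beyond 3σ̂; sign = side of CL): 1:+C, 2:+C, 3:+B, 4:+C, 5:-C, 6:-C, 7:+C, 8:+C, 9:+C, 10:-C, 11:+A, 12:+A, 13:-C, 14:+C
Rule 2 (two of three consecutive points beyond the same 2σ limit) is satisfied at point 12.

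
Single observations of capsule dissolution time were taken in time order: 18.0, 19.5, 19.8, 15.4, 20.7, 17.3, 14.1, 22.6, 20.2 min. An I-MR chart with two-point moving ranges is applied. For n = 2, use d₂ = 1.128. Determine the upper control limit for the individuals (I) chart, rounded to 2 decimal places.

28.26

X̄ = (18.0 + 19.5 + 19.8 + 15.4 + 20.7 + 17.3 + 14.1 + 22.6 + 20.2) / 9 = 18.6222
Moving ranges: 1.5, 0.3, 4.4, 5.3, 3.4, 3.2, 8.5, 2.4; M̄R̄ = 29.0000 / 8 = 3.6250
UCL = X̄ + 3·M̄R̄/d₂ = 18.6222 + 3 × 3.6250 / 1.128 = 28.2632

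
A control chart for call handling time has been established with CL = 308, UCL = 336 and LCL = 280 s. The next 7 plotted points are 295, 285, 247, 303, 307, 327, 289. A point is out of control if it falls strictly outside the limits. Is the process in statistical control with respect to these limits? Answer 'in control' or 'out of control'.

out of control

Compare each point to [280, 336]: sample 3 = 247 < LCL.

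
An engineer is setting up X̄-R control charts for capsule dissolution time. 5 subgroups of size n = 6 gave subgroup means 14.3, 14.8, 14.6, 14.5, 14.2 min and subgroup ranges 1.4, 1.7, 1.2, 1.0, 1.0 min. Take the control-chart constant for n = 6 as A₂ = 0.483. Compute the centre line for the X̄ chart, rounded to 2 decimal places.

X̄̄ = (14.3 + 14.8 + 14.6 + 14.5 + 14.2) / 5 = 72.4000 / 5 = 14.4800
CL = X̄̄ = 14.4800

14.48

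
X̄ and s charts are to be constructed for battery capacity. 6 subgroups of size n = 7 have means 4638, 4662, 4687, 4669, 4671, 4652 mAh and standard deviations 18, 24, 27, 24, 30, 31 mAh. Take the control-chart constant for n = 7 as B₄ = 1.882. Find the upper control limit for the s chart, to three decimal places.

48.305

s̄ = (18 + 24 + 27 + 24 + 30 + 31) / 6 = 25.6667
UCL_s = B₄·s̄ = 1.882 × 25.6667 = 48.3047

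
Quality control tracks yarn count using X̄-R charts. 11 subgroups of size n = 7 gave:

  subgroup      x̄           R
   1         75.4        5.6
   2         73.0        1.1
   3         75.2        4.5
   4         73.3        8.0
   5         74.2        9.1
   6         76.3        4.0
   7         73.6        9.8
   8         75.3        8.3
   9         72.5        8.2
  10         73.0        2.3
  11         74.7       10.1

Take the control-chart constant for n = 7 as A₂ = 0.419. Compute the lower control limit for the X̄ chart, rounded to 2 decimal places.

X̄̄ = (75.4 + 73.0 + 75.2 + 73.3 + 74.2 + 76.3 + 73.6 + 75.3 + 72.5 + 73.0 + 74.7) / 11 = 816.5000 / 11 = 74.2273
R̄ = (5.6 + 1.1 + 4.5 + 8.0 + 9.1 + 4.0 + 9.8 + 8.3 + 8.2 + 2.3 + 10.1) / 11 = 71.0000 / 11 = 6.4545
LCL = X̄̄ − A₂·R̄ = 74.2273 − 0.419 × 6.4545 = 71.5228

71.52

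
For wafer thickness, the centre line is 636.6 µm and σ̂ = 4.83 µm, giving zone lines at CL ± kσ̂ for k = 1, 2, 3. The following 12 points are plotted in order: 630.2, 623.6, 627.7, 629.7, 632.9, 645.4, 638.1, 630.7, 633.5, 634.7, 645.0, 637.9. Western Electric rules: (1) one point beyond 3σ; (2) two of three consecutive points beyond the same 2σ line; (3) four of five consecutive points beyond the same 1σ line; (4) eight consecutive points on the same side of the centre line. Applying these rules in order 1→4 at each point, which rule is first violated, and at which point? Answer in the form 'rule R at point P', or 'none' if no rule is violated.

rule 3 at point 4

Zone of each point (C = within 1σ̂, B = 1σ̂–2σ̂, A = 2σ̂–3σ̂, * = beyond 3σ̂; sign = side of CL): 1:-B, 2:-A, 3:-B, 4:-B, 5:-C, 6:+B, 7:+C, 8:-B, 9:-C, 10:-C, 11:+B, 12:+C
Rule 3 (four of five consecutive points beyond the same 1σ limit) is satisfied at point 4.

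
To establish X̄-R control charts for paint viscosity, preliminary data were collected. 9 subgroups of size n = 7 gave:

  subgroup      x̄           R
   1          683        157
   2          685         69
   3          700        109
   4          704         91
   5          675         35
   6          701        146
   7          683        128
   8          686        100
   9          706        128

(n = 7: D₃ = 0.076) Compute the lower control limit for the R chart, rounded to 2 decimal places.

8.13

R̄ = (157 + 69 + 109 + 91 + 35 + 146 + 128 + 100 + 128) / 9 = 963.0000 / 9 = 107.0000
LCL_R = D₃·R̄ = 0.076 × 107.0000 = 8.1320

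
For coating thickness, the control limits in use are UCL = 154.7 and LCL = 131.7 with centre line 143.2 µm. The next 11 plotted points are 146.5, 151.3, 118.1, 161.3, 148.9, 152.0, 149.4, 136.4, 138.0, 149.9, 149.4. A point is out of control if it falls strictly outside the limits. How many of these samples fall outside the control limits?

2

Compare each point to [131.7, 154.7]: sample 3 = 118.1 < LCL; sample 4 = 161.3 > UCL.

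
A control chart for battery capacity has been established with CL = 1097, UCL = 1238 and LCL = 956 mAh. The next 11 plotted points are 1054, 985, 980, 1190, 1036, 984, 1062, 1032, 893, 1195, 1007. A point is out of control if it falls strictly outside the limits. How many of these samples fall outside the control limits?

Compare each point to [956, 1238]: sample 9 = 893 < LCL.

1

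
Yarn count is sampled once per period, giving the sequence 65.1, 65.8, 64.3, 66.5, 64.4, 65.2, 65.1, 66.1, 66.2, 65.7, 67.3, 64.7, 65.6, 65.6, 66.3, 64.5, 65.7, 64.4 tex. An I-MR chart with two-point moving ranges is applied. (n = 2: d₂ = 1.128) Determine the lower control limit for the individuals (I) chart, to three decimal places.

X̄ = (65.1 + 65.8 + 64.3 + 66.5 + 64.4 + 65.2 + 65.1 + 66.1 + 66.2 + 65.7 + 67.3 + 64.7 + 65.6 + 65.6 + 66.3 + 64.5 + 65.7 + 64.4) / 18 = 65.4722
Moving ranges: 0.7, 1.5, 2.2, 2.1, 0.8, 0.1, 1.0, 0.1, 0.5, 1.6, 2.6, 0.9, 0.0, 0.7, 1.8, 1.2, 1.3; M̄R̄ = 19.1000 / 17 = 1.1235
LCL = X̄ − 3·M̄R̄/d₂ = 65.4722 − 3 × 1.1235 / 1.128 = 62.4841

62.484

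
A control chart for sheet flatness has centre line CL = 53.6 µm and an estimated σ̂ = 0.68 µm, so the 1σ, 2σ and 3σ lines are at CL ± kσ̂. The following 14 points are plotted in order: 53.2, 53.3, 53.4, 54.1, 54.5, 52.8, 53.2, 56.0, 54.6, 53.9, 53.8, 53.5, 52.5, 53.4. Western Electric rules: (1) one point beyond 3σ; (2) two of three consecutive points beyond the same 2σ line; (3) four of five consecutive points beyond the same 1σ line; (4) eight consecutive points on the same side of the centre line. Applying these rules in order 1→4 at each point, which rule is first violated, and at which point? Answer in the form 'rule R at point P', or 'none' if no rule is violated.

rule 1 at point 8

Zone of each point (C = within 1σ̂, B = 1σ̂–2σ̂, A = 2σ̂–3σ̂, * = beyond 3σ̂; sign = side of CL): 1:-C, 2:-C, 3:-C, 4:+C, 5:+B, 6:-B, 7:-C, 8:+*, 9:+B, 10:+C, 11:+C, 12:-C, 13:-B, 14:-C
Rule 1 (one point beyond the 3σ limits) is satisfied at point 8.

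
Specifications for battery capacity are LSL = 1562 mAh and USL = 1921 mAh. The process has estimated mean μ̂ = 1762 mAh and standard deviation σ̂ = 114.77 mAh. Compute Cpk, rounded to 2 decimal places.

Cpu = (USL − μ̂) / (3σ̂) = (1921 − 1762) / (3 × 114.77) = 0.4618; Cpl = (μ̂ − LSL) / (3σ̂) = (1762 − 1562) / (3 × 114.77) = 0.5809; Cpk = min(Cpu, Cpl) = 0.4618

0.46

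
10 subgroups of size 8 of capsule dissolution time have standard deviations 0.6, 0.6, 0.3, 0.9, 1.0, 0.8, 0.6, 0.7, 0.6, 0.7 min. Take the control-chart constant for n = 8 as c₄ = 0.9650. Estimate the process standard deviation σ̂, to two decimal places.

0.70

s̄ = (0.6 + 0.6 + 0.3 + 0.9 + 1.0 + 0.8 + 0.6 + 0.7 + 0.6 + 0.7) / 10 = 0.6800
σ̂ = s̄ / c₄ = 0.6800 / 0.9650 = 0.7047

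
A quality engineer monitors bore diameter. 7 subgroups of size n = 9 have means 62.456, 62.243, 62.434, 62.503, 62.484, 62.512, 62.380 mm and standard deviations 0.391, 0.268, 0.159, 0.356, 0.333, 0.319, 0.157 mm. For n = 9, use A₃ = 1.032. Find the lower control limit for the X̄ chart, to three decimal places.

62.138

X̄̄ = (62.456 + 62.243 + 62.434 + 62.503 + 62.484 + 62.512 + 62.380) / 7 = 62.4303
s̄ = (0.391 + 0.268 + 0.159 + 0.356 + 0.333 + 0.319 + 0.157) / 7 = 0.2833
LCL = X̄̄ − A₃·s̄ = 62.4303 − 1.032 × 0.2833 = 62.1379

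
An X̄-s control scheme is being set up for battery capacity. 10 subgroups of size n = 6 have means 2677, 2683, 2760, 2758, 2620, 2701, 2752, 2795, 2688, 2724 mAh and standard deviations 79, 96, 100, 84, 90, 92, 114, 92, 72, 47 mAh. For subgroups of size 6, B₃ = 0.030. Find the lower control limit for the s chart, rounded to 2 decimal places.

2.60

s̄ = (79 + 96 + 100 + 84 + 90 + 92 + 114 + 92 + 72 + 47) / 10 = 86.6000
LCL_s = B₃·s̄ = 0.030 × 86.6000 = 2.5980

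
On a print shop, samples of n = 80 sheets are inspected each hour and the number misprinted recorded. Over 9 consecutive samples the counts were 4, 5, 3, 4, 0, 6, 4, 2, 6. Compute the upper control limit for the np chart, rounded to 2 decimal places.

9.47

p̄ = Σdᵢ / (k·n) = 34 / (9 × 80) = 0.04722
UCL = np̄ + 3·√(np̄(1−p̄)) = 3.7778 + 3 × √(3.7778×0.95278) = 3.7778 + 3 × 1.8972 = 9.4694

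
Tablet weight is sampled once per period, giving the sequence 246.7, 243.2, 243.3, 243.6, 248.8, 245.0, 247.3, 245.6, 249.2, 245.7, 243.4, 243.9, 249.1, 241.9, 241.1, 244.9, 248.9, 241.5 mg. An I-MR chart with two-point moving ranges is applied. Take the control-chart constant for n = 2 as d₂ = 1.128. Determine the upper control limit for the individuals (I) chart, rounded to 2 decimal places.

253.81

X̄ = (246.7 + 243.2 + 243.3 + 243.6 + 248.8 + 245.0 + 247.3 + 245.6 + 249.2 + 245.7 + 243.4 + 243.9 + 249.1 + 241.9 + 241.1 + 244.9 + 248.9 + 241.5) / 18 = 245.1722
Moving ranges: 3.5, 0.1, 0.3, 5.2, 3.8, 2.3, 1.7, 3.6, 3.5, 2.3, 0.5, 5.2, 7.2, 0.8, 3.8, 4.0, 7.4; M̄R̄ = 55.2000 / 17 = 3.2471
UCL = X̄ + 3·M̄R̄/d₂ = 245.1722 + 3 × 3.2471 / 1.128 = 253.8080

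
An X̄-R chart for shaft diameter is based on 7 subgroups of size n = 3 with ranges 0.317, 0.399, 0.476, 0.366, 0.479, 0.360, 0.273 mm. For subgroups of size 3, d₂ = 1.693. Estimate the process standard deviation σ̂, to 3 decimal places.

R̄ = (0.317 + 0.399 + 0.476 + 0.366 + 0.479 + 0.360 + 0.273) / 7 = 0.3814
σ̂ = R̄ / d₂ = 0.3814 / 1.693 = 0.2253

0.225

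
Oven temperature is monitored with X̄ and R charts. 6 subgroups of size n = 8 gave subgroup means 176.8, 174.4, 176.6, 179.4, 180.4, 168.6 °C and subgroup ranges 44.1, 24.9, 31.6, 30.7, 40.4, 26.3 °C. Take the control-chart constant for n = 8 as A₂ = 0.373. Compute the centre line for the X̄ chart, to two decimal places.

176.03

X̄̄ = (176.8 + 174.4 + 176.6 + 179.4 + 180.4 + 168.6) / 6 = 1056.2000 / 6 = 176.0333
CL = X̄̄ = 176.0333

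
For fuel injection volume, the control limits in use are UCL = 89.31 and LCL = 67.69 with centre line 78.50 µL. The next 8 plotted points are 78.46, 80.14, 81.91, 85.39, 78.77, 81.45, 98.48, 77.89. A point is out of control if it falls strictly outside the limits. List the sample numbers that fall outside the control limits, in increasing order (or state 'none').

7

Compare each point to [67.69, 89.31]: sample 7 = 98.48 > UCL.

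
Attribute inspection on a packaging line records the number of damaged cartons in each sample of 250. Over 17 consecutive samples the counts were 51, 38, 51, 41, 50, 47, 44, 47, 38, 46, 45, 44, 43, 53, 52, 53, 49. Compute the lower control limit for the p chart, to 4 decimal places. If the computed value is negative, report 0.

0.1125

p̄ = Σdᵢ / (k·n) = 792 / (17 × 250) = 0.18635
LCL = p̄ − 3·√(p̄(1−p̄)/n) = 0.18635 − 3 × 0.02463 = 0.11247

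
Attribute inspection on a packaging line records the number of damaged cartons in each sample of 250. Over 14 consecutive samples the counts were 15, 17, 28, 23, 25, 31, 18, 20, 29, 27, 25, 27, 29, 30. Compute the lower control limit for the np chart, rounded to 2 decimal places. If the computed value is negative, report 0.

10.45

p̄ = Σdᵢ / (k·n) = 344 / (14 × 250) = 0.09829
LCL = np̄ − 3·√(np̄(1−p̄)) = 24.5714 − 3 × 4.7071 = 10.4503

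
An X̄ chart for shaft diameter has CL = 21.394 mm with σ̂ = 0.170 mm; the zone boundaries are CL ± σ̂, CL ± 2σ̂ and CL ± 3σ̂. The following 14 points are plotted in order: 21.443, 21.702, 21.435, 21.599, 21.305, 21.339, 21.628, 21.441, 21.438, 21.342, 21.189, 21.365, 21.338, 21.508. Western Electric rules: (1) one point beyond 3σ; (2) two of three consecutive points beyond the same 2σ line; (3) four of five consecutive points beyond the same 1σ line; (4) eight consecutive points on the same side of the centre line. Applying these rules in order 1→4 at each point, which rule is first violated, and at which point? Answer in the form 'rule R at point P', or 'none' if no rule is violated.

none

Zone of each point (C = within 1σ̂, B = 1σ̂–2σ̂, A = 2σ̂–3σ̂, * = beyond 3σ̂; sign = side of CL): 1:+C, 2:+B, 3:+C, 4:+B, 5:-C, 6:-C, 7:+B, 8:+C, 9:+C, 10:-C, 11:-B, 12:-C, 13:-C, 14:+C
No rule fires across all 14 points.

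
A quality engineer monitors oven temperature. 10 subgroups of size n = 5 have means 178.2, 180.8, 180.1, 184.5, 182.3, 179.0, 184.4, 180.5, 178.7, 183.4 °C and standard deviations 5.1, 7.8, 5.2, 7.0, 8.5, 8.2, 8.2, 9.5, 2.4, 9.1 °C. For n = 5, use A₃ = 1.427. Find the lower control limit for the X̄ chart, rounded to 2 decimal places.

X̄̄ = (178.2 + 180.8 + 180.1 + 184.5 + 182.3 + 179.0 + 184.4 + 180.5 + 178.7 + 183.4) / 10 = 181.1900
s̄ = (5.1 + 7.8 + 5.2 + 7.0 + 8.5 + 8.2 + 8.2 + 9.5 + 2.4 + 9.1) / 10 = 7.1000
LCL = X̄̄ − A₃·s̄ = 181.1900 − 1.427 × 7.1000 = 171.0583

171.06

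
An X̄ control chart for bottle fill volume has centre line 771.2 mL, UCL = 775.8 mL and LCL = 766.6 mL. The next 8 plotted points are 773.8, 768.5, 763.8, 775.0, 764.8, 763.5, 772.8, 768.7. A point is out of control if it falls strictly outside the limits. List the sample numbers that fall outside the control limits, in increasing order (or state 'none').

3, 5, 6

Compare each point to [766.6, 775.8]: sample 3 = 763.8 < LCL; sample 5 = 764.8 < LCL; sample 6 = 763.5 < LCL.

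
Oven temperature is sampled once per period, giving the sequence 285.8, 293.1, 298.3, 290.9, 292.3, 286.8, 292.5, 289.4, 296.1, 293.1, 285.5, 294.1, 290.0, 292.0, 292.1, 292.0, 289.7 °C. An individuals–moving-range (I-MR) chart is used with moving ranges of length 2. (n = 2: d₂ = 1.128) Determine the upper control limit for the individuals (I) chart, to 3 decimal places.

X̄ = (285.8 + 293.1 + 298.3 + 290.9 + 292.3 + 286.8 + 292.5 + 289.4 + 296.1 + 293.1 + 285.5 + 294.1 + 290.0 + 292.0 + 292.1 + 292.0 + 289.7) / 17 = 291.3941
Moving ranges: 7.3, 5.2, 7.4, 1.4, 5.5, 5.7, 3.1, 6.7, 3.0, 7.6, 8.6, 4.1, 2.0, 0.1, 0.1, 2.3; M̄R̄ = 70.1000 / 16 = 4.3812
UCL = X̄ + 3·M̄R̄/d₂ = 291.3941 + 3 × 4.3812 / 1.128 = 303.0464

303.046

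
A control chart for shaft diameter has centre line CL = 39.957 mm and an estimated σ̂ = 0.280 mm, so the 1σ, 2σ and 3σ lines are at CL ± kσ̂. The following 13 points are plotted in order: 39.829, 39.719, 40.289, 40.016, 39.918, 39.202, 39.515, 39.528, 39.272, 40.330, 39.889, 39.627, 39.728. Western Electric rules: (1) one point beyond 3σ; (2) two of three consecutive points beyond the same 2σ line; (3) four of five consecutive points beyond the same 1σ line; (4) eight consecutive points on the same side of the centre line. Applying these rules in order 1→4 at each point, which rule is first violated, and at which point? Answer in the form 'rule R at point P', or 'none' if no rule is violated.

rule 3 at point 9

Zone of each point (C = within 1σ̂, B = 1σ̂–2σ̂, A = 2σ̂–3σ̂, * = beyond 3σ̂; sign = side of CL): 1:-C, 2:-C, 3:+B, 4:+C, 5:-C, 6:-A, 7:-B, 8:-B, 9:-A, 10:+B, 11:-C, 12:-B, 13:-C
Rule 3 (four of five consecutive points beyond the same 1σ limit) is satisfied at point 9.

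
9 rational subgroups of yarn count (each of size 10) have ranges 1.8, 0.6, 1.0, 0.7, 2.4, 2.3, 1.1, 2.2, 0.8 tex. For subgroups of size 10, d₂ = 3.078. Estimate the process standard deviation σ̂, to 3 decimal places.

R̄ = (1.8 + 0.6 + 1.0 + 0.7 + 2.4 + 2.3 + 1.1 + 2.2 + 0.8) / 9 = 1.4333
σ̂ = R̄ / d₂ = 1.4333 / 3.078 = 0.4657

0.466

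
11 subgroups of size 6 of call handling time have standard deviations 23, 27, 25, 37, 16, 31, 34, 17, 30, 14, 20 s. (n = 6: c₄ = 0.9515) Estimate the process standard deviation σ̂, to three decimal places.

s̄ = (23 + 27 + 25 + 37 + 16 + 31 + 34 + 17 + 30 + 14 + 20) / 11 = 24.9091
σ̂ = s̄ / c₄ = 24.9091 / 0.9515 = 26.1788

26.179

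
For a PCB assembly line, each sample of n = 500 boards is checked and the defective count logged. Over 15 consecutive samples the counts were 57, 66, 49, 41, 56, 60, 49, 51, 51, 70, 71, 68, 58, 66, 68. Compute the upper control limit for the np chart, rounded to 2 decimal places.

p̄ = Σdᵢ / (k·n) = 881 / (15 × 500) = 0.11747
UCL = np̄ + 3·√(np̄(1−p̄)) = 58.7333 + 3 × √(58.7333×0.88253) = 58.7333 + 3 × 7.1996 = 80.3321

80.33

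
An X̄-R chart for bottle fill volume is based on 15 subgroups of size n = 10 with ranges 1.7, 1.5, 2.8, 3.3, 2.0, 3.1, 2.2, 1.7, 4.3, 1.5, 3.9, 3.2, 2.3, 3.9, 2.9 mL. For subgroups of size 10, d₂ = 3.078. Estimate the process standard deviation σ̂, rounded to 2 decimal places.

R̄ = (1.7 + 1.5 + 2.8 + 3.3 + 2.0 + 3.1 + 2.2 + 1.7 + 4.3 + 1.5 + 3.9 + 3.2 + 2.3 + 3.9 + 2.9) / 15 = 2.6867
σ̂ = R̄ / d₂ = 2.6867 / 3.078 = 0.8729

0.87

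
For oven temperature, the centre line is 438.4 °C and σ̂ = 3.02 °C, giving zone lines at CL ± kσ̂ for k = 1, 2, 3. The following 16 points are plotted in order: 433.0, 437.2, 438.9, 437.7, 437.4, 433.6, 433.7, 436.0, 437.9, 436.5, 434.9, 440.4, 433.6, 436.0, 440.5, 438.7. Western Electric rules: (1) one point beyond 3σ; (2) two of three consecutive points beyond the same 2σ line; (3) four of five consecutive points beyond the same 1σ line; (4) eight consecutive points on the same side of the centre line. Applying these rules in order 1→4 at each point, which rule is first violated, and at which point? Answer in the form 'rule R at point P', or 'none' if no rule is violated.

rule 4 at point 11

Zone of each point (C = within 1σ̂, B = 1σ̂–2σ̂, A = 2σ̂–3σ̂, * = beyond 3σ̂; sign = side of CL): 1:-B, 2:-C, 3:+C, 4:-C, 5:-C, 6:-B, 7:-B, 8:-C, 9:-C, 10:-C, 11:-B, 12:+C, 13:-B, 14:-C, 15:+C, 16:+C
Rule 4 (eight consecutive points on the same side of the centre line) is satisfied at point 11.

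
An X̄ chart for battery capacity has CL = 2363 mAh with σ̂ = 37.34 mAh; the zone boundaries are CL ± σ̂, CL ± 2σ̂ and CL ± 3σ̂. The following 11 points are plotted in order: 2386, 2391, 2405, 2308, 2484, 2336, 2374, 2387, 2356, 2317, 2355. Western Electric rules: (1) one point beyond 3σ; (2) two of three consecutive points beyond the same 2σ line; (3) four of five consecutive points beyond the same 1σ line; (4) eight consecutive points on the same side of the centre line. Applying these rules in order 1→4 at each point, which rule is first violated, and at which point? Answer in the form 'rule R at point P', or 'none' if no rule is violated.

Zone of each point (C = within 1σ̂, B = 1σ̂–2σ̂, A = 2σ̂–3σ̂, * = beyond 3σ̂; sign = side of CL): 1:+C, 2:+C, 3:+B, 4:-B, 5:+*, 6:-C, 7:+C, 8:+C, 9:-C, 10:-B, 11:-C
Rule 1 (one point beyond the 3σ limits) is satisfied at point 5.

rule 1 at point 5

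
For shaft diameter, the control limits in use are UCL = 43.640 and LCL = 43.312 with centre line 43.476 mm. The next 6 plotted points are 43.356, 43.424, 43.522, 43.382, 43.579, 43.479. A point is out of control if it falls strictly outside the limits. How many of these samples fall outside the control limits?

0

All 6 points lie within [43.312, 43.640].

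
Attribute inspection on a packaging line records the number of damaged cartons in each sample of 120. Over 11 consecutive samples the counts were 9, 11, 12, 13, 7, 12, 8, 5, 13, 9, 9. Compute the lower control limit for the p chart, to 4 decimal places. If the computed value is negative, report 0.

0.0068

p̄ = Σdᵢ / (k·n) = 108 / (11 × 120) = 0.08182
LCL = p̄ − 3·√(p̄(1−p̄)/n) = 0.08182 − 3 × 0.02502 = 0.00676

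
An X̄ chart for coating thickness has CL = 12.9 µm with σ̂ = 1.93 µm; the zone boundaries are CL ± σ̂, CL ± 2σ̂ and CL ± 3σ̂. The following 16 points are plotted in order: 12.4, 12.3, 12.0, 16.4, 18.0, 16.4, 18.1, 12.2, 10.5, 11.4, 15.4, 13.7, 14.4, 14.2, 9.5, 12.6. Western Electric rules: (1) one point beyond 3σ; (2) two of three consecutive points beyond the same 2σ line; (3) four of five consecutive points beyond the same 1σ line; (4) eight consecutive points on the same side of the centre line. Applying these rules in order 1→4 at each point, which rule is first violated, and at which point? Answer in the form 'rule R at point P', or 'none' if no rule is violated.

Zone of each point (C = within 1σ̂, B = 1σ̂–2σ̂, A = 2σ̂–3σ̂, * = beyond 3σ̂; sign = side of CL): 1:-C, 2:-C, 3:-C, 4:+B, 5:+A, 6:+B, 7:+A, 8:-C, 9:-B, 10:-C, 11:+B, 12:+C, 13:+C, 14:+C, 15:-B, 16:-C
Rule 2 (two of three consecutive points beyond the same 2σ limit) is satisfied at point 7.

rule 2 at point 7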